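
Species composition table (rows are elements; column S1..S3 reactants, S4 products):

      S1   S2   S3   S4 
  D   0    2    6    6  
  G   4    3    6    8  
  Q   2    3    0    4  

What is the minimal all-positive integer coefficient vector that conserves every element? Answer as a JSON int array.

D: 1·0+6·2+3·6 = 30 | 5·6 = 30
G: 1·4+6·3+3·6 = 40 | 5·8 = 40
Q: 1·2+6·3+3·0 = 20 | 5·4 = 20
gcd(1,6,3,5) = 1

Coefficients: [1, 6, 3, 5]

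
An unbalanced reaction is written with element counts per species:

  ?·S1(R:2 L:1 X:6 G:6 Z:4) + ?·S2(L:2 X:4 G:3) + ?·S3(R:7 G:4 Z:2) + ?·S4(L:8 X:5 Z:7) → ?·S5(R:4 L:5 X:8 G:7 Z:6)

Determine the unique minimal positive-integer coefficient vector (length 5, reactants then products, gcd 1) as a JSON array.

R: 3·2+3·0+2·7+2·0 = 20 | 5·4 = 20
L: 3·1+3·2+2·0+2·8 = 25 | 5·5 = 25
X: 3·6+3·4+2·0+2·5 = 40 | 5·8 = 40
G: 3·6+3·3+2·4+2·0 = 35 | 5·7 = 35
Z: 3·4+3·0+2·2+2·7 = 30 | 5·6 = 30
gcd(3,3,2,2,5) = 1

Coefficients: [3, 3, 2, 2, 5]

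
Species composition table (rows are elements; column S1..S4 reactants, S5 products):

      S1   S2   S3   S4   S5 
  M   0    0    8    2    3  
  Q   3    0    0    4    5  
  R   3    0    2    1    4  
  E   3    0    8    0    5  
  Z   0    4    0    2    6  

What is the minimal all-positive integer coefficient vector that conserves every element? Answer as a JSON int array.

Coefficients: [4, 5, 1, 2, 4]

M: 4·0+5·0+1·8+2·2 = 12 | 4·3 = 12
Q: 4·3+5·0+1·0+2·4 = 20 | 4·5 = 20
R: 4·3+5·0+1·2+2·1 = 16 | 4·4 = 16
E: 4·3+5·0+1·8+2·0 = 20 | 4·5 = 20
Z: 4·0+5·4+1·0+2·2 = 24 | 4·6 = 24
gcd(4,5,1,2,4) = 1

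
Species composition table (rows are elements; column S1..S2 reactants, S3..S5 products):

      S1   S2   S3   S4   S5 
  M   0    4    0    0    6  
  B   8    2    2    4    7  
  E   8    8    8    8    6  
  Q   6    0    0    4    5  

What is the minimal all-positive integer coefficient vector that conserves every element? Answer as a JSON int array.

Coefficients: [4, 6, 6, 1, 4]

M: 4·0+6·4 = 24 | 6·0+1·0+4·6 = 24
B: 4·8+6·2 = 44 | 6·2+1·4+4·7 = 44
E: 4·8+6·8 = 80 | 6·8+1·8+4·6 = 80
Q: 4·6+6·0 = 24 | 6·0+1·4+4·5 = 24
gcd(4,6,6,1,4) = 1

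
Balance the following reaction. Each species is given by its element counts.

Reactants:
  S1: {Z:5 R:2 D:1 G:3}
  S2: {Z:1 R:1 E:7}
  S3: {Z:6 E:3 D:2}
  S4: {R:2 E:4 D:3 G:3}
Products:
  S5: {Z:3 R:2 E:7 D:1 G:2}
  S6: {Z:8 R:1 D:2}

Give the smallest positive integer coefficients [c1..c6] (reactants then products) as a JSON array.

Coefficients: [3, 5, 1, 1, 6, 1]

Z: 3·5+5·1+1·6+1·0 = 26 | 6·3+1·8 = 26
R: 3·2+5·1+1·0+1·2 = 13 | 6·2+1·1 = 13
E: 3·0+5·7+1·3+1·4 = 42 | 6·7+1·0 = 42
D: 3·1+5·0+1·2+1·3 = 8 | 6·1+1·2 = 8
G: 3·3+5·0+1·0+1·3 = 12 | 6·2+1·0 = 12
gcd(3,5,1,1,6,1) = 1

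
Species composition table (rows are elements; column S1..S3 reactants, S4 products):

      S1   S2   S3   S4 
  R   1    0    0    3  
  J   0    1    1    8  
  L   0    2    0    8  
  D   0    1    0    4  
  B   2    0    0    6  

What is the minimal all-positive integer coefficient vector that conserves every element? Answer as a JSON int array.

R: 3·1+4·0+4·0 = 3 | 1·3 = 3
J: 3·0+4·1+4·1 = 8 | 1·8 = 8
L: 3·0+4·2+4·0 = 8 | 1·8 = 8
D: 3·0+4·1+4·0 = 4 | 1·4 = 4
B: 3·2+4·0+4·0 = 6 | 1·6 = 6
gcd(3,4,4,1) = 1

Coefficients: [3, 4, 4, 1]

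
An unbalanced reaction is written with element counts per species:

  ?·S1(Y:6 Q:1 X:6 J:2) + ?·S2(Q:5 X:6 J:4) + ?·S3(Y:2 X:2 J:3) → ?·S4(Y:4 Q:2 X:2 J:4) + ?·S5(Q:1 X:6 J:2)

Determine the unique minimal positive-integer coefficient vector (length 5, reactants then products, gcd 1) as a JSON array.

Coefficients: [2, 3, 6, 6, 5]

Y: 2·6+3·0+6·2 = 24 | 6·4+5·0 = 24
Q: 2·1+3·5+6·0 = 17 | 6·2+5·1 = 17
X: 2·6+3·6+6·2 = 42 | 6·2+5·6 = 42
J: 2·2+3·4+6·3 = 34 | 6·4+5·2 = 34
gcd(2,3,6,6,5) = 1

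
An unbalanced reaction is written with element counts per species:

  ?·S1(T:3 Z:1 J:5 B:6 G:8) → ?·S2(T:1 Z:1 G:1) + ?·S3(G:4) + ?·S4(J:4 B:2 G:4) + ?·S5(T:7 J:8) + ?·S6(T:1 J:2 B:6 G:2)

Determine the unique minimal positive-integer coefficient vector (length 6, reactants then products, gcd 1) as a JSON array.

Coefficients: [6, 6, 5, 3, 1, 5]

T: 6·3 = 18 | 6·1+5·0+3·0+1·7+5·1 = 18
Z: 6·1 = 6 | 6·1+5·0+3·0+1·0+5·0 = 6
J: 6·5 = 30 | 6·0+5·0+3·4+1·8+5·2 = 30
B: 6·6 = 36 | 6·0+5·0+3·2+1·0+5·6 = 36
G: 6·8 = 48 | 6·1+5·4+3·4+1·0+5·2 = 48
gcd(6,6,5,3,1,5) = 1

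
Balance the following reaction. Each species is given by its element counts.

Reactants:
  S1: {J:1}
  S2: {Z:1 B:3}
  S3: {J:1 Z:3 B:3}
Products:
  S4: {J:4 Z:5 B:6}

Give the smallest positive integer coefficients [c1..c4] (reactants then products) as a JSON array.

Coefficients: [5, 1, 3, 2]

J: 5·1+1·0+3·1 = 8 | 2·4 = 8
Z: 5·0+1·1+3·3 = 10 | 2·5 = 10
B: 5·0+1·3+3·3 = 12 | 2·6 = 12
gcd(5,1,3,2) = 1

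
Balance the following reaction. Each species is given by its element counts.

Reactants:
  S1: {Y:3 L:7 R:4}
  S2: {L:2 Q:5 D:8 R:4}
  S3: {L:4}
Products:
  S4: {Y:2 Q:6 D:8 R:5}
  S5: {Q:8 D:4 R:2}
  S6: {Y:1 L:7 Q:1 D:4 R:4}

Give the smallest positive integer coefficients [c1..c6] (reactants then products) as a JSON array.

Coefficients: [3, 5, 1, 2, 1, 5]

Y: 3·3+5·0+1·0 = 9 | 2·2+1·0+5·1 = 9
L: 3·7+5·2+1·4 = 35 | 2·0+1·0+5·7 = 35
Q: 3·0+5·5+1·0 = 25 | 2·6+1·8+5·1 = 25
D: 3·0+5·8+1·0 = 40 | 2·8+1·4+5·4 = 40
R: 3·4+5·4+1·0 = 32 | 2·5+1·2+5·4 = 32
gcd(3,5,1,2,1,5) = 1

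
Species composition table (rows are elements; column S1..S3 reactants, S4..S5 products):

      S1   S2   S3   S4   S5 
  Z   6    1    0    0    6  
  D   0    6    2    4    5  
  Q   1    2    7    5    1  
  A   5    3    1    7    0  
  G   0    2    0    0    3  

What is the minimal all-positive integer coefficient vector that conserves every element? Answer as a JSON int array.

Z: 3·6+6·1+2·0 = 24 | 5·0+4·6 = 24
D: 3·0+6·6+2·2 = 40 | 5·4+4·5 = 40
Q: 3·1+6·2+2·7 = 29 | 5·5+4·1 = 29
A: 3·5+6·3+2·1 = 35 | 5·7+4·0 = 35
G: 3·0+6·2+2·0 = 12 | 5·0+4·3 = 12
gcd(3,6,2,5,4) = 1

Coefficients: [3, 6, 2, 5, 4]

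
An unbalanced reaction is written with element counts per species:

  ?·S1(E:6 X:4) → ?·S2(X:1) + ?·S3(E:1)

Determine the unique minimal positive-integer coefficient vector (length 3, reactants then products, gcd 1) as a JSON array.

E: 1·6 = 6 | 4·0+6·1 = 6
X: 1·4 = 4 | 4·1+6·0 = 4
gcd(1,4,6) = 1

Coefficients: [1, 4, 6]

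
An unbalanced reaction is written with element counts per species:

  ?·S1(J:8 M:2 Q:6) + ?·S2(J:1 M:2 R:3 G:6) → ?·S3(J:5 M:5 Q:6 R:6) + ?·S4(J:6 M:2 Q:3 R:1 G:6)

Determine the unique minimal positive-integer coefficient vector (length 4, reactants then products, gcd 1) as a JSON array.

J: 5·8+6·1 = 46 | 2·5+6·6 = 46
M: 5·2+6·2 = 22 | 2·5+6·2 = 22
Q: 5·6+6·0 = 30 | 2·6+6·3 = 30
R: 5·0+6·3 = 18 | 2·6+6·1 = 18
G: 5·0+6·6 = 36 | 2·0+6·6 = 36
gcd(5,6,2,6) = 1

Coefficients: [5, 6, 2, 6]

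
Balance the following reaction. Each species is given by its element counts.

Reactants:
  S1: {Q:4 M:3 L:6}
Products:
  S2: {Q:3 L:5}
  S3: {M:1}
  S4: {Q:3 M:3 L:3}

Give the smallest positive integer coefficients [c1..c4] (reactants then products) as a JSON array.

Q: 3·4 = 12 | 3·3+6·0+1·3 = 12
M: 3·3 = 9 | 3·0+6·1+1·3 = 9
L: 3·6 = 18 | 3·5+6·0+1·3 = 18
gcd(3,3,6,1) = 1

Coefficients: [3, 3, 6, 1]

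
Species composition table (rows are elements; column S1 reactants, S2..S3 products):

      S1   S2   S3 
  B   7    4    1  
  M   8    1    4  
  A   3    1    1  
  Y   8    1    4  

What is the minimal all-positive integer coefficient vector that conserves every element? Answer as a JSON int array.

Coefficients: [3, 4, 5]

B: 3·7 = 21 | 4·4+5·1 = 21
M: 3·8 = 24 | 4·1+5·4 = 24
A: 3·3 = 9 | 4·1+5·1 = 9
Y: 3·8 = 24 | 4·1+5·4 = 24
gcd(3,4,5) = 1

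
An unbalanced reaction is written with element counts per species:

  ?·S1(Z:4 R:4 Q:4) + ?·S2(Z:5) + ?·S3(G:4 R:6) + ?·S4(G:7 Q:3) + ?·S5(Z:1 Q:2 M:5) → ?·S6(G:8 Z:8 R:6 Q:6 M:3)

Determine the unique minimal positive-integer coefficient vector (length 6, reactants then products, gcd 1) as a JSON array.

Coefficients: [3, 5, 3, 4, 3, 5]

G: 3·0+5·0+3·4+4·7+3·0 = 40 | 5·8 = 40
Z: 3·4+5·5+3·0+4·0+3·1 = 40 | 5·8 = 40
R: 3·4+5·0+3·6+4·0+3·0 = 30 | 5·6 = 30
Q: 3·4+5·0+3·0+4·3+3·2 = 30 | 5·6 = 30
M: 3·0+5·0+3·0+4·0+3·5 = 15 | 5·3 = 15
gcd(3,5,3,4,3,5) = 1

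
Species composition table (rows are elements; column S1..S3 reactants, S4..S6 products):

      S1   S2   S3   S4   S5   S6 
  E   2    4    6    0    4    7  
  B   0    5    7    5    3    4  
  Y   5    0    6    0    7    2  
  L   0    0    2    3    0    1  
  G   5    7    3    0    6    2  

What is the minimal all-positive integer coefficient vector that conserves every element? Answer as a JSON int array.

E: 3·2+1·4+4·6 = 34 | 2·0+5·4+2·7 = 34
B: 3·0+1·5+4·7 = 33 | 2·5+5·3+2·4 = 33
Y: 3·5+1·0+4·6 = 39 | 2·0+5·7+2·2 = 39
L: 3·0+1·0+4·2 = 8 | 2·3+5·0+2·1 = 8
G: 3·5+1·7+4·3 = 34 | 2·0+5·6+2·2 = 34
gcd(3,1,4,2,5,2) = 1

Coefficients: [3, 1, 4, 2, 5, 2]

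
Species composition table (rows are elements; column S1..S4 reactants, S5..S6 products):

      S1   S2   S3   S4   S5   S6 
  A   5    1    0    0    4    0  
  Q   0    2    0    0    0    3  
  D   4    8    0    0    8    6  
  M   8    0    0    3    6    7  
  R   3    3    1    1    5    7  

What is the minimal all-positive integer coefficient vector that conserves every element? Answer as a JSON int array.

Coefficients: [1, 3, 6, 6, 2, 2]

A: 1·5+3·1+6·0+6·0 = 8 | 2·4+2·0 = 8
Q: 1·0+3·2+6·0+6·0 = 6 | 2·0+2·3 = 6
D: 1·4+3·8+6·0+6·0 = 28 | 2·8+2·6 = 28
M: 1·8+3·0+6·0+6·3 = 26 | 2·6+2·7 = 26
R: 1·3+3·3+6·1+6·1 = 24 | 2·5+2·7 = 24
gcd(1,3,6,6,2,2) = 1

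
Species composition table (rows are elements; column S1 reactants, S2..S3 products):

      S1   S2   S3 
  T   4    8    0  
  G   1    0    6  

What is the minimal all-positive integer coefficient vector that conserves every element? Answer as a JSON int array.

Coefficients: [6, 3, 1]

T: 6·4 = 24 | 3·8+1·0 = 24
G: 6·1 = 6 | 3·0+1·6 = 6
gcd(6,3,1) = 1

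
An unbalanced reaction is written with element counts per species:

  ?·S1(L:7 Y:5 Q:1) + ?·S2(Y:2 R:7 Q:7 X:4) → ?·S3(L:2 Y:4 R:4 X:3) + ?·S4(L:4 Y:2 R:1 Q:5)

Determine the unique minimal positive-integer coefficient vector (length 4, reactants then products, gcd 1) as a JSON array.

Coefficients: [4, 3, 4, 5]

L: 4·7+3·0 = 28 | 4·2+5·4 = 28
Y: 4·5+3·2 = 26 | 4·4+5·2 = 26
R: 4·0+3·7 = 21 | 4·4+5·1 = 21
Q: 4·1+3·7 = 25 | 4·0+5·5 = 25
X: 4·0+3·4 = 12 | 4·3+5·0 = 12
gcd(4,3,4,5) = 1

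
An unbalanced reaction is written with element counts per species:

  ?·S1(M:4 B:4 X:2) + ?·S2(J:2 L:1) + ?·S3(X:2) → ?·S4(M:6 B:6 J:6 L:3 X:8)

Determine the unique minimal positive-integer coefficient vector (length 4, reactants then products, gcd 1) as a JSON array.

Coefficients: [3, 6, 5, 2]

M: 3·4+6·0+5·0 = 12 | 2·6 = 12
B: 3·4+6·0+5·0 = 12 | 2·6 = 12
J: 3·0+6·2+5·0 = 12 | 2·6 = 12
L: 3·0+6·1+5·0 = 6 | 2·3 = 6
X: 3·2+6·0+5·2 = 16 | 2·8 = 16
gcd(3,6,5,2) = 1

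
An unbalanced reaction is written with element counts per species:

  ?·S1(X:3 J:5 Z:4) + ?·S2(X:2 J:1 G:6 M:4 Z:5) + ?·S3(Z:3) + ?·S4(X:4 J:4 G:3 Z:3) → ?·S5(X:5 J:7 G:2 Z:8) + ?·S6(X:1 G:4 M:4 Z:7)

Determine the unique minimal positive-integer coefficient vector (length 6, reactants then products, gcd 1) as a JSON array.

X: 5·3+2·2+6·0+2·4 = 27 | 5·5+2·1 = 27
J: 5·5+2·1+6·0+2·4 = 35 | 5·7+2·0 = 35
G: 5·0+2·6+6·0+2·3 = 18 | 5·2+2·4 = 18
M: 5·0+2·4+6·0+2·0 = 8 | 5·0+2·4 = 8
Z: 5·4+2·5+6·3+2·3 = 54 | 5·8+2·7 = 54
gcd(5,2,6,2,5,2) = 1

Coefficients: [5, 2, 6, 2, 5, 2]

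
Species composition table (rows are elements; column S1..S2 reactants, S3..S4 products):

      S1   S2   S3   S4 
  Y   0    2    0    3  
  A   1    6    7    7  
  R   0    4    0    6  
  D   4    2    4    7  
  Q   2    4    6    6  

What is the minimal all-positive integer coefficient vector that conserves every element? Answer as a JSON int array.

Y: 3·0+3·2 = 6 | 1·0+2·3 = 6
A: 3·1+3·6 = 21 | 1·7+2·7 = 21
R: 3·0+3·4 = 12 | 1·0+2·6 = 12
D: 3·4+3·2 = 18 | 1·4+2·7 = 18
Q: 3·2+3·4 = 18 | 1·6+2·6 = 18
gcd(3,3,1,2) = 1

Coefficients: [3, 3, 1, 2]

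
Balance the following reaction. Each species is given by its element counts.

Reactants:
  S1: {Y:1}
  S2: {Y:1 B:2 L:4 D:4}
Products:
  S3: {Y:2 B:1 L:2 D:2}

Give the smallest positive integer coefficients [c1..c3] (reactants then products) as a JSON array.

Coefficients: [3, 1, 2]

Y: 3·1+1·1 = 4 | 2·2 = 4
B: 3·0+1·2 = 2 | 2·1 = 2
L: 3·0+1·4 = 4 | 2·2 = 4
D: 3·0+1·4 = 4 | 2·2 = 4
gcd(3,1,2) = 1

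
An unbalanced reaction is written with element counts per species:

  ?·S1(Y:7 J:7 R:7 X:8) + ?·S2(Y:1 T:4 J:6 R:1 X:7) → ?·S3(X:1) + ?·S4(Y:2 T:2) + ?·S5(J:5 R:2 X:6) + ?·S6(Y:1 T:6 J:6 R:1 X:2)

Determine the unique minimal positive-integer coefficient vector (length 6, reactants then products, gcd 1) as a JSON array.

Y: 1·7+4·1 = 11 | 4·0+5·2+5·0+1·1 = 11
T: 1·0+4·4 = 16 | 4·0+5·2+5·0+1·6 = 16
J: 1·7+4·6 = 31 | 4·0+5·0+5·5+1·6 = 31
R: 1·7+4·1 = 11 | 4·0+5·0+5·2+1·1 = 11
X: 1·8+4·7 = 36 | 4·1+5·0+5·6+1·2 = 36
gcd(1,4,4,5,5,1) = 1

Coefficients: [1, 4, 4, 5, 5, 1]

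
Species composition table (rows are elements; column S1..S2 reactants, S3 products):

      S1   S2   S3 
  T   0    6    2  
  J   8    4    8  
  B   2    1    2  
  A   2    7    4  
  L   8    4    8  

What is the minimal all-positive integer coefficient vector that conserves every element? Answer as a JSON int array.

Coefficients: [5, 2, 6]

T: 5·0+2·6 = 12 | 6·2 = 12
J: 5·8+2·4 = 48 | 6·8 = 48
B: 5·2+2·1 = 12 | 6·2 = 12
A: 5·2+2·7 = 24 | 6·4 = 24
L: 5·8+2·4 = 48 | 6·8 = 48
gcd(5,2,6) = 1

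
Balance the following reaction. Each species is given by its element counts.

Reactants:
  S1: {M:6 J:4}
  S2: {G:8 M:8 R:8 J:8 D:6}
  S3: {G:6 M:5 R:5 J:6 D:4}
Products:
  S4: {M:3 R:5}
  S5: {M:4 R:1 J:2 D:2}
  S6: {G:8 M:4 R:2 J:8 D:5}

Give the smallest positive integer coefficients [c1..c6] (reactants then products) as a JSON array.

G: 1·0+3·8+4·6 = 48 | 6·0+2·0+6·8 = 48
M: 1·6+3·8+4·5 = 50 | 6·3+2·4+6·4 = 50
R: 1·0+3·8+4·5 = 44 | 6·5+2·1+6·2 = 44
J: 1·4+3·8+4·6 = 52 | 6·0+2·2+6·8 = 52
D: 1·0+3·6+4·4 = 34 | 6·0+2·2+6·5 = 34
gcd(1,3,4,6,2,6) = 1

Coefficients: [1, 3, 4, 6, 2, 6]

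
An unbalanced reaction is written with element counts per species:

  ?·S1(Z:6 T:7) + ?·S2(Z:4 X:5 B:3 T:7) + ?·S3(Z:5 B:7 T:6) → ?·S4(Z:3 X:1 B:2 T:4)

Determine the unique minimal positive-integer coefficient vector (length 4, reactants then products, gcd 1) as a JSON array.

Coefficients: [1, 1, 1, 5]

Z: 1·6+1·4+1·5 = 15 | 5·3 = 15
X: 1·0+1·5+1·0 = 5 | 5·1 = 5
B: 1·0+1·3+1·7 = 10 | 5·2 = 10
T: 1·7+1·7+1·6 = 20 | 5·4 = 20
gcd(1,1,1,5) = 1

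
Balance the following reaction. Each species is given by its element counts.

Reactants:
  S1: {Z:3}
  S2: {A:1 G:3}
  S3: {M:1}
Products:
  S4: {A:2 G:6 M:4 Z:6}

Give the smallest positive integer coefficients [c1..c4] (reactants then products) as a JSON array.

Coefficients: [2, 2, 4, 1]

A: 2·0+2·1+4·0 = 2 | 1·2 = 2
G: 2·0+2·3+4·0 = 6 | 1·6 = 6
M: 2·0+2·0+4·1 = 4 | 1·4 = 4
Z: 2·3+2·0+4·0 = 6 | 1·6 = 6
gcd(2,2,4,1) = 1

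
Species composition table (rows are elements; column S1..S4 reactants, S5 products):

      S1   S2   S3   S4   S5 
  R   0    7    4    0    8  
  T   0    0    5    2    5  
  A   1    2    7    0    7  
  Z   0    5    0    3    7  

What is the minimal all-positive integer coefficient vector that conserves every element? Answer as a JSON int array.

R: 6·0+4·7+3·4+5·0 = 40 | 5·8 = 40
T: 6·0+4·0+3·5+5·2 = 25 | 5·5 = 25
A: 6·1+4·2+3·7+5·0 = 35 | 5·7 = 35
Z: 6·0+4·5+3·0+5·3 = 35 | 5·7 = 35
gcd(6,4,3,5,5) = 1

Coefficients: [6, 4, 3, 5, 5]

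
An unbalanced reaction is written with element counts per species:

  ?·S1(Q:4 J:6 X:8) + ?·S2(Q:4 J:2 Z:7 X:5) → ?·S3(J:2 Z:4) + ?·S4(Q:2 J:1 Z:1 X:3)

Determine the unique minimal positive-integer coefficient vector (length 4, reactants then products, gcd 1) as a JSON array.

Coefficients: [1, 2, 2, 6]

Q: 1·4+2·4 = 12 | 2·0+6·2 = 12
J: 1·6+2·2 = 10 | 2·2+6·1 = 10
Z: 1·0+2·7 = 14 | 2·4+6·1 = 14
X: 1·8+2·5 = 18 | 2·0+6·3 = 18
gcd(1,2,2,6) = 1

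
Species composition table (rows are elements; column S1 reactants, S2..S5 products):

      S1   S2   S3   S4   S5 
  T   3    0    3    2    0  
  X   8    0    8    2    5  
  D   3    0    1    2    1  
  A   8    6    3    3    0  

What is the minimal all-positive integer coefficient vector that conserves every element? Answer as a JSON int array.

Coefficients: [3, 2, 1, 3, 2]

T: 3·3 = 9 | 2·0+1·3+3·2+2·0 = 9
X: 3·8 = 24 | 2·0+1·8+3·2+2·5 = 24
D: 3·3 = 9 | 2·0+1·1+3·2+2·1 = 9
A: 3·8 = 24 | 2·6+1·3+3·3+2·0 = 24
gcd(3,2,1,3,2) = 1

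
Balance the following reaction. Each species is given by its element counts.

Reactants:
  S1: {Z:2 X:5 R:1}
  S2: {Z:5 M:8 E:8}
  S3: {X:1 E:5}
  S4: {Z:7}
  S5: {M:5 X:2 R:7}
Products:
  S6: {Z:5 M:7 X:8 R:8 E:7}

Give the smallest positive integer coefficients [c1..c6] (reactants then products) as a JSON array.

Coefficients: [4, 1, 4, 1, 4, 4]

Z: 4·2+1·5+4·0+1·7+4·0 = 20 | 4·5 = 20
M: 4·0+1·8+4·0+1·0+4·5 = 28 | 4·7 = 28
X: 4·5+1·0+4·1+1·0+4·2 = 32 | 4·8 = 32
R: 4·1+1·0+4·0+1·0+4·7 = 32 | 4·8 = 32
E: 4·0+1·8+4·5+1·0+4·0 = 28 | 4·7 = 28
gcd(4,1,4,1,4,4) = 1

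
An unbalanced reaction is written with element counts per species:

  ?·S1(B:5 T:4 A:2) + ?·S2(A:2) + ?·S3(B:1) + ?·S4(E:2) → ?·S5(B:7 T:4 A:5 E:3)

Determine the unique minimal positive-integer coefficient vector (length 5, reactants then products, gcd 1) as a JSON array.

B: 2·5+3·0+4·1+3·0 = 14 | 2·7 = 14
T: 2·4+3·0+4·0+3·0 = 8 | 2·4 = 8
A: 2·2+3·2+4·0+3·0 = 10 | 2·5 = 10
E: 2·0+3·0+4·0+3·2 = 6 | 2·3 = 6
gcd(2,3,4,3,2) = 1

Coefficients: [2, 3, 4, 3, 2]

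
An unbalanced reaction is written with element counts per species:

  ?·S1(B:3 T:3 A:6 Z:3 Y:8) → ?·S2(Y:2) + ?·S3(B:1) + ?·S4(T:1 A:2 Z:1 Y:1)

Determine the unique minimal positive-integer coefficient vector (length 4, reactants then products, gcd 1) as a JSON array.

B: 2·3 = 6 | 5·0+6·1+6·0 = 6
T: 2·3 = 6 | 5·0+6·0+6·1 = 6
A: 2·6 = 12 | 5·0+6·0+6·2 = 12
Z: 2·3 = 6 | 5·0+6·0+6·1 = 6
Y: 2·8 = 16 | 5·2+6·0+6·1 = 16
gcd(2,5,6,6) = 1

Coefficients: [2, 5, 6, 6]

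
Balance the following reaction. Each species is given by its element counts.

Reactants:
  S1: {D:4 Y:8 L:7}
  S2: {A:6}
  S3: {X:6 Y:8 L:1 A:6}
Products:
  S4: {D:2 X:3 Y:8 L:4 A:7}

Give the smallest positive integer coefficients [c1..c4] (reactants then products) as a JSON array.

D: 3·4+4·0+3·0 = 12 | 6·2 = 12
X: 3·0+4·0+3·6 = 18 | 6·3 = 18
Y: 3·8+4·0+3·8 = 48 | 6·8 = 48
L: 3·7+4·0+3·1 = 24 | 6·4 = 24
A: 3·0+4·6+3·6 = 42 | 6·7 = 42
gcd(3,4,3,6) = 1

Coefficients: [3, 4, 3, 6]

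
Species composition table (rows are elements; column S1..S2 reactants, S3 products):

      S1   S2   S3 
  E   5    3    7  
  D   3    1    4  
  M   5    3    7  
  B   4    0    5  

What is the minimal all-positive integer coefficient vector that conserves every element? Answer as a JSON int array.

E: 5·5+1·3 = 28 | 4·7 = 28
D: 5·3+1·1 = 16 | 4·4 = 16
M: 5·5+1·3 = 28 | 4·7 = 28
B: 5·4+1·0 = 20 | 4·5 = 20
gcd(5,1,4) = 1

Coefficients: [5, 1, 4]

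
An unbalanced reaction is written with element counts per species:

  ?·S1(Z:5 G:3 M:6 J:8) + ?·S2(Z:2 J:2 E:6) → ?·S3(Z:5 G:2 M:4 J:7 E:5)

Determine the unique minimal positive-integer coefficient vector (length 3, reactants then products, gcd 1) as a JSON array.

Coefficients: [4, 5, 6]

Z: 4·5+5·2 = 30 | 6·5 = 30
G: 4·3+5·0 = 12 | 6·2 = 12
M: 4·6+5·0 = 24 | 6·4 = 24
J: 4·8+5·2 = 42 | 6·7 = 42
E: 4·0+5·6 = 30 | 6·5 = 30
gcd(4,5,6) = 1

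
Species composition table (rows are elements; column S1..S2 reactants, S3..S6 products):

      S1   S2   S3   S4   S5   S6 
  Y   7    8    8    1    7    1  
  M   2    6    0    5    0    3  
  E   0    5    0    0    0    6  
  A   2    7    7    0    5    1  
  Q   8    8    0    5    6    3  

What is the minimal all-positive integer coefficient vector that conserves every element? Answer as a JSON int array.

Coefficients: [2, 6, 3, 5, 4, 5]

Y: 2·7+6·8 = 62 | 3·8+5·1+4·7+5·1 = 62
M: 2·2+6·6 = 40 | 3·0+5·5+4·0+5·3 = 40
E: 2·0+6·5 = 30 | 3·0+5·0+4·0+5·6 = 30
A: 2·2+6·7 = 46 | 3·7+5·0+4·5+5·1 = 46
Q: 2·8+6·8 = 64 | 3·0+5·5+4·6+5·3 = 64
gcd(2,6,3,5,4,5) = 1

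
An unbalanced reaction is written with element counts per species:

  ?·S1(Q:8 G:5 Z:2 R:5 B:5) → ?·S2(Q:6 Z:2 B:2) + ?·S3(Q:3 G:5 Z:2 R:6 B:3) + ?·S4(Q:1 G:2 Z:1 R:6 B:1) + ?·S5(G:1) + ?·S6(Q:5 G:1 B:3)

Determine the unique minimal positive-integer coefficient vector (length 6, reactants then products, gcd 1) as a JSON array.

Coefficients: [6, 2, 3, 2, 6, 5]

Q: 6·8 = 48 | 2·6+3·3+2·1+6·0+5·5 = 48
G: 6·5 = 30 | 2·0+3·5+2·2+6·1+5·1 = 30
Z: 6·2 = 12 | 2·2+3·2+2·1+6·0+5·0 = 12
R: 6·5 = 30 | 2·0+3·6+2·6+6·0+5·0 = 30
B: 6·5 = 30 | 2·2+3·3+2·1+6·0+5·3 = 30
gcd(6,2,3,2,6,5) = 1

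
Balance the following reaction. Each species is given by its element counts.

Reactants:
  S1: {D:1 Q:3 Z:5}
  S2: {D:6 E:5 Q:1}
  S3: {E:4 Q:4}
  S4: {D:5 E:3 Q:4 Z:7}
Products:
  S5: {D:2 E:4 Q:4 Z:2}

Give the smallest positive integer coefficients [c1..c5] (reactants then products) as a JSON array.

D: 1·1+1·6+4·0+1·5 = 12 | 6·2 = 12
E: 1·0+1·5+4·4+1·3 = 24 | 6·4 = 24
Q: 1·3+1·1+4·4+1·4 = 24 | 6·4 = 24
Z: 1·5+1·0+4·0+1·7 = 12 | 6·2 = 12
gcd(1,1,4,1,6) = 1

Coefficients: [1, 1, 4, 1, 6]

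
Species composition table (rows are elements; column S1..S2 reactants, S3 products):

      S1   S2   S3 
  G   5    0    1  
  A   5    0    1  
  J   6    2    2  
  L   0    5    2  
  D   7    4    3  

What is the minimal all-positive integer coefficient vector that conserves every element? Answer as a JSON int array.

G: 1·5+2·0 = 5 | 5·1 = 5
A: 1·5+2·0 = 5 | 5·1 = 5
J: 1·6+2·2 = 10 | 5·2 = 10
L: 1·0+2·5 = 10 | 5·2 = 10
D: 1·7+2·4 = 15 | 5·3 = 15
gcd(1,2,5) = 1

Coefficients: [1, 2, 5]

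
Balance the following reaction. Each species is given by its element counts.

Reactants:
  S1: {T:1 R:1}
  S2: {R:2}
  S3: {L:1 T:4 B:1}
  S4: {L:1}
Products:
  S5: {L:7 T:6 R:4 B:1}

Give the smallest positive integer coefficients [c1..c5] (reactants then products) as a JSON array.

Coefficients: [2, 1, 1, 6, 1]

L: 2·0+1·0+1·1+6·1 = 7 | 1·7 = 7
T: 2·1+1·0+1·4+6·0 = 6 | 1·6 = 6
R: 2·1+1·2+1·0+6·0 = 4 | 1·4 = 4
B: 2·0+1·0+1·1+6·0 = 1 | 1·1 = 1
gcd(2,1,1,6,1) = 1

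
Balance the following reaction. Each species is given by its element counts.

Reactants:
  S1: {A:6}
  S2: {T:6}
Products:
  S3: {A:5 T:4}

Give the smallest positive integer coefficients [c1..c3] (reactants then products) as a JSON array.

Coefficients: [5, 4, 6]

A: 5·6+4·0 = 30 | 6·5 = 30
T: 5·0+4·6 = 24 | 6·4 = 24
gcd(5,4,6) = 1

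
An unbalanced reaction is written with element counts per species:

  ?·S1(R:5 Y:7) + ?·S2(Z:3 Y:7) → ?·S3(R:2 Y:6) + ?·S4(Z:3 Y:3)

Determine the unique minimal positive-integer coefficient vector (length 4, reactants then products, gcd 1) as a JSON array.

R: 2·5+4·0 = 10 | 5·2+4·0 = 10
Z: 2·0+4·3 = 12 | 5·0+4·3 = 12
Y: 2·7+4·7 = 42 | 5·6+4·3 = 42
gcd(2,4,5,4) = 1

Coefficients: [2, 4, 5, 4]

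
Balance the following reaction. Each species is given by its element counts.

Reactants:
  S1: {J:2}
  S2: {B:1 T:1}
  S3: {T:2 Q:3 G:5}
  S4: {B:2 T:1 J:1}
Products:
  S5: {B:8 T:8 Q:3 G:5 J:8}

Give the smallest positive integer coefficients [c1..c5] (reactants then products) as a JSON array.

Coefficients: [3, 4, 1, 2, 1]

B: 3·0+4·1+1·0+2·2 = 8 | 1·8 = 8
T: 3·0+4·1+1·2+2·1 = 8 | 1·8 = 8
Q: 3·0+4·0+1·3+2·0 = 3 | 1·3 = 3
G: 3·0+4·0+1·5+2·0 = 5 | 1·5 = 5
J: 3·2+4·0+1·0+2·1 = 8 | 1·8 = 8
gcd(3,4,1,2,1) = 1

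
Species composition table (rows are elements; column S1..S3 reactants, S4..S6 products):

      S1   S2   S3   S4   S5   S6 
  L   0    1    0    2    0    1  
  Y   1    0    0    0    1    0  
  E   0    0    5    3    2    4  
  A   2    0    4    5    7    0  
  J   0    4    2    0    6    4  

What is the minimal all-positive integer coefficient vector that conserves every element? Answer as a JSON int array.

Coefficients: [3, 6, 5, 1, 3, 4]

L: 3·0+6·1+5·0 = 6 | 1·2+3·0+4·1 = 6
Y: 3·1+6·0+5·0 = 3 | 1·0+3·1+4·0 = 3
E: 3·0+6·0+5·5 = 25 | 1·3+3·2+4·4 = 25
A: 3·2+6·0+5·4 = 26 | 1·5+3·7+4·0 = 26
J: 3·0+6·4+5·2 = 34 | 1·0+3·6+4·4 = 34
gcd(3,6,5,1,3,4) = 1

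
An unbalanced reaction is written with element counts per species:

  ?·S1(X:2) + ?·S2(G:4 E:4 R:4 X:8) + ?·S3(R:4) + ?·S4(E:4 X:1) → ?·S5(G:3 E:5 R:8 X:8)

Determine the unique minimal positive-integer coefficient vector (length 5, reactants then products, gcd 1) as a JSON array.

G: 3·0+3·4+5·0+2·0 = 12 | 4·3 = 12
E: 3·0+3·4+5·0+2·4 = 20 | 4·5 = 20
R: 3·0+3·4+5·4+2·0 = 32 | 4·8 = 32
X: 3·2+3·8+5·0+2·1 = 32 | 4·8 = 32
gcd(3,3,5,2,4) = 1

Coefficients: [3, 3, 5, 2, 4]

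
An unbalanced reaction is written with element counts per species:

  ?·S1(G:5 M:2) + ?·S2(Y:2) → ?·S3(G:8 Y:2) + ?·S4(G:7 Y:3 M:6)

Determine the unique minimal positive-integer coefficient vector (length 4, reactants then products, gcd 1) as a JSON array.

G: 6·5+5·0 = 30 | 2·8+2·7 = 30
Y: 6·0+5·2 = 10 | 2·2+2·3 = 10
M: 6·2+5·0 = 12 | 2·0+2·6 = 12
gcd(6,5,2,2) = 1

Coefficients: [6, 5, 2, 2]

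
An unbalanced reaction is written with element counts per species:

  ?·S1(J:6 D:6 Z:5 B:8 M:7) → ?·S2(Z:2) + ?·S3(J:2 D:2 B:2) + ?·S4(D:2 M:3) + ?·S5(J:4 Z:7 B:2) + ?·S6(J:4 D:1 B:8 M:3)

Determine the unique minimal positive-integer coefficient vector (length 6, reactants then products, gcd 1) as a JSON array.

Coefficients: [3, 4, 3, 5, 1, 2]

J: 3·6 = 18 | 4·0+3·2+5·0+1·4+2·4 = 18
D: 3·6 = 18 | 4·0+3·2+5·2+1·0+2·1 = 18
Z: 3·5 = 15 | 4·2+3·0+5·0+1·7+2·0 = 15
B: 3·8 = 24 | 4·0+3·2+5·0+1·2+2·8 = 24
M: 3·7 = 21 | 4·0+3·0+5·3+1·0+2·3 = 21
gcd(3,4,3,5,1,2) = 1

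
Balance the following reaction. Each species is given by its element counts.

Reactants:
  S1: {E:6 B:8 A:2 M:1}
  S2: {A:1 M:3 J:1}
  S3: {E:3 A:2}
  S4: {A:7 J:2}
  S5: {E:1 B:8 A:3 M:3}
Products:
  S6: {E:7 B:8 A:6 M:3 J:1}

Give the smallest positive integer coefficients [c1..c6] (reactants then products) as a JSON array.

E: 3·6+2·0+3·3+1·0+1·1 = 28 | 4·7 = 28
B: 3·8+2·0+3·0+1·0+1·8 = 32 | 4·8 = 32
A: 3·2+2·1+3·2+1·7+1·3 = 24 | 4·6 = 24
M: 3·1+2·3+3·0+1·0+1·3 = 12 | 4·3 = 12
J: 3·0+2·1+3·0+1·2+1·0 = 4 | 4·1 = 4
gcd(3,2,3,1,1,4) = 1

Coefficients: [3, 2, 3, 1, 1, 4]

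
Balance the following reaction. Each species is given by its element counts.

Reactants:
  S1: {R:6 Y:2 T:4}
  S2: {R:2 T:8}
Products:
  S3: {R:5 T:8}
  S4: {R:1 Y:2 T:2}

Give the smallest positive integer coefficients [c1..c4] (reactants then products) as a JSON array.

R: 4·6+5·2 = 34 | 6·5+4·1 = 34
Y: 4·2+5·0 = 8 | 6·0+4·2 = 8
T: 4·4+5·8 = 56 | 6·8+4·2 = 56
gcd(4,5,6,4) = 1

Coefficients: [4, 5, 6, 4]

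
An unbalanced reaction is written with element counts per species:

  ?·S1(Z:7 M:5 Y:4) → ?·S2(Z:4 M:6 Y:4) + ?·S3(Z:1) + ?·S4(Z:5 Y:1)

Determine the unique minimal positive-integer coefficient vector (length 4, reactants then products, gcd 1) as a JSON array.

Coefficients: [6, 5, 2, 4]

Z: 6·7 = 42 | 5·4+2·1+4·5 = 42
M: 6·5 = 30 | 5·6+2·0+4·0 = 30
Y: 6·4 = 24 | 5·4+2·0+4·1 = 24
gcd(6,5,2,4) = 1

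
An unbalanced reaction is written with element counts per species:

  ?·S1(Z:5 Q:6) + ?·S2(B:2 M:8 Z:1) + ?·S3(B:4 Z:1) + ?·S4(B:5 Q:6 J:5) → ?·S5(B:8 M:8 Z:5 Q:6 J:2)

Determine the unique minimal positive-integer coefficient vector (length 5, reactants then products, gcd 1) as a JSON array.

B: 3·0+5·2+5·4+2·5 = 40 | 5·8 = 40
M: 3·0+5·8+5·0+2·0 = 40 | 5·8 = 40
Z: 3·5+5·1+5·1+2·0 = 25 | 5·5 = 25
Q: 3·6+5·0+5·0+2·6 = 30 | 5·6 = 30
J: 3·0+5·0+5·0+2·5 = 10 | 5·2 = 10
gcd(3,5,5,2,5) = 1

Coefficients: [3, 5, 5, 2, 5]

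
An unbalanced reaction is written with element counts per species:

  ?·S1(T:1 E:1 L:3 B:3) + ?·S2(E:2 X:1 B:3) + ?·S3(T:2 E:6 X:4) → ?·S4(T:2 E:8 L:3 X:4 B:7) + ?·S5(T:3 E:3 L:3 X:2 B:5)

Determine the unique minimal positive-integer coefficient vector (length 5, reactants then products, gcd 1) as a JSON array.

T: 5·1+6·0+3·2 = 11 | 4·2+1·3 = 11
E: 5·1+6·2+3·6 = 35 | 4·8+1·3 = 35
L: 5·3+6·0+3·0 = 15 | 4·3+1·3 = 15
X: 5·0+6·1+3·4 = 18 | 4·4+1·2 = 18
B: 5·3+6·3+3·0 = 33 | 4·7+1·5 = 33
gcd(5,6,3,4,1) = 1

Coefficients: [5, 6, 3, 4, 1]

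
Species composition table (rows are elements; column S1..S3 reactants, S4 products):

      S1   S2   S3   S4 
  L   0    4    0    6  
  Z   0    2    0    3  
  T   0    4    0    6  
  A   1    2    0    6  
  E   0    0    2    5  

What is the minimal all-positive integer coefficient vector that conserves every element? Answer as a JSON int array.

L: 6·0+3·4+5·0 = 12 | 2·6 = 12
Z: 6·0+3·2+5·0 = 6 | 2·3 = 6
T: 6·0+3·4+5·0 = 12 | 2·6 = 12
A: 6·1+3·2+5·0 = 12 | 2·6 = 12
E: 6·0+3·0+5·2 = 10 | 2·5 = 10
gcd(6,3,5,2) = 1

Coefficients: [6, 3, 5, 2]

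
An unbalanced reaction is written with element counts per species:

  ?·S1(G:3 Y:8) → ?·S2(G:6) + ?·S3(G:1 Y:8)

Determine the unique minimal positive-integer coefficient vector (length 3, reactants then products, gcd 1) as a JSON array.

Coefficients: [3, 1, 3]

G: 3·3 = 9 | 1·6+3·1 = 9
Y: 3·8 = 24 | 1·0+3·8 = 24
gcd(3,1,3) = 1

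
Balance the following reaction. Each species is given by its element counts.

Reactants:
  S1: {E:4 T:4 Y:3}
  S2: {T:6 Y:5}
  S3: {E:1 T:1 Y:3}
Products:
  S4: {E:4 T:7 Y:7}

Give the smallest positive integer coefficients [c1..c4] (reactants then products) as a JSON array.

E: 5·4+3·0+4·1 = 24 | 6·4 = 24
T: 5·4+3·6+4·1 = 42 | 6·7 = 42
Y: 5·3+3·5+4·3 = 42 | 6·7 = 42
gcd(5,3,4,6) = 1

Coefficients: [5, 3, 4, 6]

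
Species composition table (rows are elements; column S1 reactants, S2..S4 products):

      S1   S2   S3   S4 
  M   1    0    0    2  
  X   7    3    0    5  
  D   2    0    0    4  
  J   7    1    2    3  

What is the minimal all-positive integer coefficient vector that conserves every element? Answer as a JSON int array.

M: 2·1 = 2 | 3·0+4·0+1·2 = 2
X: 2·7 = 14 | 3·3+4·0+1·5 = 14
D: 2·2 = 4 | 3·0+4·0+1·4 = 4
J: 2·7 = 14 | 3·1+4·2+1·3 = 14
gcd(2,3,4,1) = 1

Coefficients: [2, 3, 4, 1]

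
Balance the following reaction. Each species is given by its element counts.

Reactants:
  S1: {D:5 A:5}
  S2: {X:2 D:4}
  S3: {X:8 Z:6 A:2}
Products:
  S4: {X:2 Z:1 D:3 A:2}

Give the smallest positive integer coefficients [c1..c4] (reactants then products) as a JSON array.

X: 2·0+2·2+1·8 = 12 | 6·2 = 12
Z: 2·0+2·0+1·6 = 6 | 6·1 = 6
D: 2·5+2·4+1·0 = 18 | 6·3 = 18
A: 2·5+2·0+1·2 = 12 | 6·2 = 12
gcd(2,2,1,6) = 1

Coefficients: [2, 2, 1, 6]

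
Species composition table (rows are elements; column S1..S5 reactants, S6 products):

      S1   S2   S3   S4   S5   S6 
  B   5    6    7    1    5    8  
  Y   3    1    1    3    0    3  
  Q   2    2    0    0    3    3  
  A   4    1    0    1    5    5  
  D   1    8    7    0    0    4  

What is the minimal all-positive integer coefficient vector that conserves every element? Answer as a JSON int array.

Coefficients: [1, 2, 1, 4, 4, 6]

B: 1·5+2·6+1·7+4·1+4·5 = 48 | 6·8 = 48
Y: 1·3+2·1+1·1+4·3+4·0 = 18 | 6·3 = 18
Q: 1·2+2·2+1·0+4·0+4·3 = 18 | 6·3 = 18
A: 1·4+2·1+1·0+4·1+4·5 = 30 | 6·5 = 30
D: 1·1+2·8+1·7+4·0+4·0 = 24 | 6·4 = 24
gcd(1,2,1,4,4,6) = 1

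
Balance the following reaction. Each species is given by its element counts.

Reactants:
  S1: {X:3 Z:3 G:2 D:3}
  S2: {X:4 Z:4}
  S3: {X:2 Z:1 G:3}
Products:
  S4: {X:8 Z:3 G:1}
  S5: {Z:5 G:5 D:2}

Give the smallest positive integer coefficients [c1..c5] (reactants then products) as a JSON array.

X: 2·3+4·4+5·2 = 32 | 4·8+3·0 = 32
Z: 2·3+4·4+5·1 = 27 | 4·3+3·5 = 27
G: 2·2+4·0+5·3 = 19 | 4·1+3·5 = 19
D: 2·3+4·0+5·0 = 6 | 4·0+3·2 = 6
gcd(2,4,5,4,3) = 1

Coefficients: [2, 4, 5, 4, 3]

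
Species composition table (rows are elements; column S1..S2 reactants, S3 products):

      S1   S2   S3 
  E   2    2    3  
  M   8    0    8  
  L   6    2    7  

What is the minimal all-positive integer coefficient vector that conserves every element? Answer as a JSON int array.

E: 2·2+1·2 = 6 | 2·3 = 6
M: 2·8+1·0 = 16 | 2·8 = 16
L: 2·6+1·2 = 14 | 2·7 = 14
gcd(2,1,2) = 1

Coefficients: [2, 1, 2]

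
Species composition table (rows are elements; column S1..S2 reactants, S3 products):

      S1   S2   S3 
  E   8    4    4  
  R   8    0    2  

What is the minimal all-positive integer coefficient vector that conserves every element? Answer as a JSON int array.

Coefficients: [1, 2, 4]

E: 1·8+2·4 = 16 | 4·4 = 16
R: 1·8+2·0 = 8 | 4·2 = 8
gcd(1,2,4) = 1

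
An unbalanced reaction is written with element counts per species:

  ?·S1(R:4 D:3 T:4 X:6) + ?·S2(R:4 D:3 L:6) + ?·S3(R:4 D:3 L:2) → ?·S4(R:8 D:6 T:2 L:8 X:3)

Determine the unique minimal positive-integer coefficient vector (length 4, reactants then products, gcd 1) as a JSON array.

Coefficients: [2, 5, 1, 4]

R: 2·4+5·4+1·4 = 32 | 4·8 = 32
D: 2·3+5·3+1·3 = 24 | 4·6 = 24
T: 2·4+5·0+1·0 = 8 | 4·2 = 8
L: 2·0+5·6+1·2 = 32 | 4·8 = 32
X: 2·6+5·0+1·0 = 12 | 4·3 = 12
gcd(2,5,1,4) = 1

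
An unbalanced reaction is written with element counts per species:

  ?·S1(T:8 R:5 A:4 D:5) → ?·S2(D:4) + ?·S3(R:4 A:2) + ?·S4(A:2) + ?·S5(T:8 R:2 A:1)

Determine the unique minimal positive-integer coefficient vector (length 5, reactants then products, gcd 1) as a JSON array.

Coefficients: [4, 5, 3, 3, 4]

T: 4·8 = 32 | 5·0+3·0+3·0+4·8 = 32
R: 4·5 = 20 | 5·0+3·4+3·0+4·2 = 20
A: 4·4 = 16 | 5·0+3·2+3·2+4·1 = 16
D: 4·5 = 20 | 5·4+3·0+3·0+4·0 = 20
gcd(4,5,3,3,4) = 1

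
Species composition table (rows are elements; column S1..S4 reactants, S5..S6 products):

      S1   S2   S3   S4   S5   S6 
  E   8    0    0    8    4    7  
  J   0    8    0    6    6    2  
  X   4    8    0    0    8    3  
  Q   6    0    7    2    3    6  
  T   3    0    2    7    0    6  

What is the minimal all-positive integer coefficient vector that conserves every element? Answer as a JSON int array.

E: 5·8+4·0+1·0+1·8 = 48 | 5·4+4·7 = 48
J: 5·0+4·8+1·0+1·6 = 38 | 5·6+4·2 = 38
X: 5·4+4·8+1·0+1·0 = 52 | 5·8+4·3 = 52
Q: 5·6+4·0+1·7+1·2 = 39 | 5·3+4·6 = 39
T: 5·3+4·0+1·2+1·7 = 24 | 5·0+4·6 = 24
gcd(5,4,1,1,5,4) = 1

Coefficients: [5, 4, 1, 1, 5, 4]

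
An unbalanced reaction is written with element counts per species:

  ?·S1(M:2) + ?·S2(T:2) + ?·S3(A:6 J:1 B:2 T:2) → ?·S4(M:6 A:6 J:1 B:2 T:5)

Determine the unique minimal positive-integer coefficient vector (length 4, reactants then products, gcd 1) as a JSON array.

M: 6·2+3·0+2·0 = 12 | 2·6 = 12
A: 6·0+3·0+2·6 = 12 | 2·6 = 12
J: 6·0+3·0+2·1 = 2 | 2·1 = 2
B: 6·0+3·0+2·2 = 4 | 2·2 = 4
T: 6·0+3·2+2·2 = 10 | 2·5 = 10
gcd(6,3,2,2) = 1

Coefficients: [6, 3, 2, 2]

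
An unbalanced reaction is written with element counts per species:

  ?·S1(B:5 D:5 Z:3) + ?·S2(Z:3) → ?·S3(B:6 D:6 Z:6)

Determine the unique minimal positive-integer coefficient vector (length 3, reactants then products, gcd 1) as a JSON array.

Coefficients: [6, 4, 5]

B: 6·5+4·0 = 30 | 5·6 = 30
D: 6·5+4·0 = 30 | 5·6 = 30
Z: 6·3+4·3 = 30 | 5·6 = 30
gcd(6,4,5) = 1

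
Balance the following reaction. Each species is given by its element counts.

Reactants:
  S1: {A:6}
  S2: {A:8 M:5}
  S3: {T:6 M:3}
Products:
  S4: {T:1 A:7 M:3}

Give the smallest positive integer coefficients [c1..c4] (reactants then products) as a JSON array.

T: 3·0+3·0+1·6 = 6 | 6·1 = 6
A: 3·6+3·8+1·0 = 42 | 6·7 = 42
M: 3·0+3·5+1·3 = 18 | 6·3 = 18
gcd(3,3,1,6) = 1

Coefficients: [3, 3, 1, 6]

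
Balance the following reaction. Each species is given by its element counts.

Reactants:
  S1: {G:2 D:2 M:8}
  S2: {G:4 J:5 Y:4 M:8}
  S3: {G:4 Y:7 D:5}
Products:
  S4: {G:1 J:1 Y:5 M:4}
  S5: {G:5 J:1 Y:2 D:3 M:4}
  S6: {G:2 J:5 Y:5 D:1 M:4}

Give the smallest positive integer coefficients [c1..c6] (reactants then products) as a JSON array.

G: 1·2+6·4+4·4 = 42 | 4·1+6·5+4·2 = 42
J: 1·0+6·5+4·0 = 30 | 4·1+6·1+4·5 = 30
Y: 1·0+6·4+4·7 = 52 | 4·5+6·2+4·5 = 52
D: 1·2+6·0+4·5 = 22 | 4·0+6·3+4·1 = 22
M: 1·8+6·8+4·0 = 56 | 4·4+6·4+4·4 = 56
gcd(1,6,4,4,6,4) = 1

Coefficients: [1, 6, 4, 4, 6, 4]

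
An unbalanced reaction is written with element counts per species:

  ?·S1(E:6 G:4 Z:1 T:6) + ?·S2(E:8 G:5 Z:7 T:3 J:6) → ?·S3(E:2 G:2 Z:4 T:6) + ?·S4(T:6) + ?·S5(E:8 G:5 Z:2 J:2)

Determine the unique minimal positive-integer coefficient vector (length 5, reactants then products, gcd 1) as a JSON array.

Coefficients: [6, 2, 2, 5, 6]

E: 6·6+2·8 = 52 | 2·2+5·0+6·8 = 52
G: 6·4+2·5 = 34 | 2·2+5·0+6·5 = 34
Z: 6·1+2·7 = 20 | 2·4+5·0+6·2 = 20
T: 6·6+2·3 = 42 | 2·6+5·6+6·0 = 42
J: 6·0+2·6 = 12 | 2·0+5·0+6·2 = 12
gcd(6,2,2,5,6) = 1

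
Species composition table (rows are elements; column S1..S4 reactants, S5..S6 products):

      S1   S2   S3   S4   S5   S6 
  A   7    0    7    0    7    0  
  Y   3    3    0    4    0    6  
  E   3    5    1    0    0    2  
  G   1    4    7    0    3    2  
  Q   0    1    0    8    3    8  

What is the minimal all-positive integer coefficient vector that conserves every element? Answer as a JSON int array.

Coefficients: [1, 1, 2, 6, 3, 5]

A: 1·7+1·0+2·7+6·0 = 21 | 3·7+5·0 = 21
Y: 1·3+1·3+2·0+6·4 = 30 | 3·0+5·6 = 30
E: 1·3+1·5+2·1+6·0 = 10 | 3·0+5·2 = 10
G: 1·1+1·4+2·7+6·0 = 19 | 3·3+5·2 = 19
Q: 1·0+1·1+2·0+6·8 = 49 | 3·3+5·8 = 49
gcd(1,1,2,6,3,5) = 1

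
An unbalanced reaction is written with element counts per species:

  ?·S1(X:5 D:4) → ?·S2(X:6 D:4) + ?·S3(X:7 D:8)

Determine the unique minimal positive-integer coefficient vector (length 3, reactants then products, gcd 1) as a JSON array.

Coefficients: [5, 3, 1]

X: 5·5 = 25 | 3·6+1·7 = 25
D: 5·4 = 20 | 3·4+1·8 = 20
gcd(5,3,1) = 1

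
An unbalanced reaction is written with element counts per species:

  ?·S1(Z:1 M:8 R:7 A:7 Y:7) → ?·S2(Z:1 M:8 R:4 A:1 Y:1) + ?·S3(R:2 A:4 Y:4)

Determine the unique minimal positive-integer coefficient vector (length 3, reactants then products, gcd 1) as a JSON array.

Coefficients: [2, 2, 3]

Z: 2·1 = 2 | 2·1+3·0 = 2
M: 2·8 = 16 | 2·8+3·0 = 16
R: 2·7 = 14 | 2·4+3·2 = 14
A: 2·7 = 14 | 2·1+3·4 = 14
Y: 2·7 = 14 | 2·1+3·4 = 14
gcd(2,2,3) = 1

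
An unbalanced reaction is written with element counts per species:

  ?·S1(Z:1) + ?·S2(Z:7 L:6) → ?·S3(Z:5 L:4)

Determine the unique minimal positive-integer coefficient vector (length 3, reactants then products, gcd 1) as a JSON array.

Z: 1·1+2·7 = 15 | 3·5 = 15
L: 1·0+2·6 = 12 | 3·4 = 12
gcd(1,2,3) = 1

Coefficients: [1, 2, 3]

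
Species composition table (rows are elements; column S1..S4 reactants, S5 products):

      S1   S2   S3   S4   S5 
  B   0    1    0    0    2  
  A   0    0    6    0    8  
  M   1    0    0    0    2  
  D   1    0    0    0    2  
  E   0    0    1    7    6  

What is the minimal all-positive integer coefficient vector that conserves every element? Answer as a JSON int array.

B: 6·0+6·1+4·0+2·0 = 6 | 3·2 = 6
A: 6·0+6·0+4·6+2·0 = 24 | 3·8 = 24
M: 6·1+6·0+4·0+2·0 = 6 | 3·2 = 6
D: 6·1+6·0+4·0+2·0 = 6 | 3·2 = 6
E: 6·0+6·0+4·1+2·7 = 18 | 3·6 = 18
gcd(6,6,4,2,3) = 1

Coefficients: [6, 6, 4, 2, 3]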